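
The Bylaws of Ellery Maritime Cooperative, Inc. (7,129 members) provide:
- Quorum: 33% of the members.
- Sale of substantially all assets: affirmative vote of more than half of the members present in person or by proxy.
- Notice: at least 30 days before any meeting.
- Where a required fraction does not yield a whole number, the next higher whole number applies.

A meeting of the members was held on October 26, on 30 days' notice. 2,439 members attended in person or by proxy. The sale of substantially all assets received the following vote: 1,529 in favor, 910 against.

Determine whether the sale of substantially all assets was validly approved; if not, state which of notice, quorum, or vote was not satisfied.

Valid — all requirements satisfied.

Notice: 30 days given; 30 required. Satisfied.
Quorum: 33% of 7,129 = 2,352.57, rounded up to 2,353; 2,439 present. Satisfied.
Vote: requires a majority of those present (2,439); a majority of 2439 is 1220, so 1,220 needed; 1,529 in favor. Satisfied.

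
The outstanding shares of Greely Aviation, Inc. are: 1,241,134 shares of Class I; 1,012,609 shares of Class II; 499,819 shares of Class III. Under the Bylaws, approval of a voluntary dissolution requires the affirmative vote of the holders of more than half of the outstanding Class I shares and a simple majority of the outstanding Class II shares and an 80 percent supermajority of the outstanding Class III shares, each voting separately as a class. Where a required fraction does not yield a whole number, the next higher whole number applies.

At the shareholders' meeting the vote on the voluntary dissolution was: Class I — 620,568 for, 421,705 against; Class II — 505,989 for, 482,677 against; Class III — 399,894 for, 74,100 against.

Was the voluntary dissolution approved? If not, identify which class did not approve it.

Not approved — the Class II shares did not give the required vote.

Class I: a majority of 1241134 is 620568; 620,568 required, 620,568 in favor — approved.
Class II: a majority of 1012609 is 506305; 506,305 required, 505,989 in favor — not approved.
Class III: 4/5 of 499819 = 399855.20, rounded up to 399856; 399,856 required, 399,894 in favor — approved.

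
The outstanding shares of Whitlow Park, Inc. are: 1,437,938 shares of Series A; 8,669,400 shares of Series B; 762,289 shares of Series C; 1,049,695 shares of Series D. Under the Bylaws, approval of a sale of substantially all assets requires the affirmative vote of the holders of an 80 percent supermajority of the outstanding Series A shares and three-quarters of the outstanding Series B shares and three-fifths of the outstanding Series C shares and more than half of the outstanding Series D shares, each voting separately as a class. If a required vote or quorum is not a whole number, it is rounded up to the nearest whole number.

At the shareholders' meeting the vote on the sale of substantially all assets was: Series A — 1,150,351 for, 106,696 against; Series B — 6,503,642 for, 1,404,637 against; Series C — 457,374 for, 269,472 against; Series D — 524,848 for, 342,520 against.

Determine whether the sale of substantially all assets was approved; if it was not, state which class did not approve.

Approved — every class gave the required vote.

Series A: 4/5 of 1437938 = 1150350.40, rounded up to 1150351; 1,150,351 required, 1,150,351 in favor — approved.
Series B: 3/4 of 8669400 = 6502050; 6,502,050 required, 6,503,642 in favor — approved.
Series C: 3/5 of 762289 = 457373.40, rounded up to 457374; 457,374 required, 457,374 in favor — approved.
Series D: a majority of 1049695 is 524848; 524,848 required, 524,848 in favor — approved.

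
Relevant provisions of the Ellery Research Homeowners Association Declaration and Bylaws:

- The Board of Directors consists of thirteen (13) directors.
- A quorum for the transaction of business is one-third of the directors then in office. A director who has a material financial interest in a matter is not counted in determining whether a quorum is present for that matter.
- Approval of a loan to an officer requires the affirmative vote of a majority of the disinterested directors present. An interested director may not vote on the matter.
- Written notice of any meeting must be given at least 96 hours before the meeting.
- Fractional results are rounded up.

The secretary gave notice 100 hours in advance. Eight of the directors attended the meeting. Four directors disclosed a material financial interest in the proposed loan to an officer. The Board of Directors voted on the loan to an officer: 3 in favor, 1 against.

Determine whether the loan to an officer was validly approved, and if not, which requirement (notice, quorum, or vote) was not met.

Notice: 100 hours given; 96 required (100 ≥ 96). Satisfied.
Quorum: 8 present, but the 4 interested directors do not count, leaving 4. Quorum is 5. Not satisfied.
Vote: the loan to an officer requires a majority of the disinterested directors present (8 − 4 = 4). A majority of 4 is 3, so 3 affirmative votes are needed; 3 voted in favor. Satisfied. (Moot — without a quorum no business can be validly transacted.)

Invalid — quorum requirement not satisfied.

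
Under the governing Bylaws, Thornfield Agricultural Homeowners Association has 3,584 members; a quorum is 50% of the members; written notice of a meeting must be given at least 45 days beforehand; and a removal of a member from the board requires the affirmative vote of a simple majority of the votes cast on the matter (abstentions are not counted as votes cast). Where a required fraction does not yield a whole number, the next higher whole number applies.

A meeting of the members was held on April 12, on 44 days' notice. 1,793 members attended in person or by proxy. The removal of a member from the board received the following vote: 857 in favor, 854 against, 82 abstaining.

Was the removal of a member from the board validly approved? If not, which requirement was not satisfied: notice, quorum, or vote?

Invalid — notice requirement not satisfied.

Notice: 44 days given; 45 required. Not satisfied.
Quorum: 50% of 3,584 = 1,792; 1,793 present. Satisfied.
Vote: requires a majority of the votes cast (1,793 − 82 abstaining = 1,711); a majority of 1711 is 856, so 856 needed; 857 in favor. Satisfied.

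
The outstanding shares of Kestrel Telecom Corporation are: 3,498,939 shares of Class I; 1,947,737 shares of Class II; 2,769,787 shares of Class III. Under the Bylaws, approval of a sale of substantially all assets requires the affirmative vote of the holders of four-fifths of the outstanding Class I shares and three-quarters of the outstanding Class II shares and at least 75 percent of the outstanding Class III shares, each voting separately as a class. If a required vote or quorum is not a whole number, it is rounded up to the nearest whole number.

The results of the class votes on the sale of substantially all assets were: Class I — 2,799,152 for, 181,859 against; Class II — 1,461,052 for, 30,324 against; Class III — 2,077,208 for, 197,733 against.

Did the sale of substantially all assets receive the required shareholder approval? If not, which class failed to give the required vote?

Class I: 4/5 of 3498939 = 2799151.20, rounded up to 2799152; 2,799,152 required, 2,799,152 in favor — approved.
Class II: 3/4 of 1947737 = 1460802.75, rounded up to 1460803; 1,460,803 required, 1,461,052 in favor — approved.
Class III: 3/4 of 2769787 = 2077340.25, rounded up to 2077341; 2,077,341 required, 2,077,208 in favor — not approved.

Not approved — the Class III shares did not give the required vote.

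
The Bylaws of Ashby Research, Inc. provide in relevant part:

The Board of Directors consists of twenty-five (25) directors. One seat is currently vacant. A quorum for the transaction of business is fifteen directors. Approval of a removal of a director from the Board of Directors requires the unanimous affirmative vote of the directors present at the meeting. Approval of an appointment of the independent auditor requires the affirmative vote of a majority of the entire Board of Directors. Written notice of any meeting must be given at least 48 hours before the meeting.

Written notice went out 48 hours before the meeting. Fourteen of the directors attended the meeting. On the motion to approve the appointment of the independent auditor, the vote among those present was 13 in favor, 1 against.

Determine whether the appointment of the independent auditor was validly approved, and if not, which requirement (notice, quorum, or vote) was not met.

Invalid — quorum requirement not satisfied.

Notice: 48 hours given; 48 required (48 ≥ 48). Satisfied.
Quorum: 14 present; quorum is 15. Not satisfied.
Vote: the appointment of the independent auditor requires a majority of the entire Board of Directors (25). A majority of 25 is 13, so 13 affirmative votes are needed; 13 voted in favor. Satisfied. (Moot — without a quorum no business can be validly transacted.)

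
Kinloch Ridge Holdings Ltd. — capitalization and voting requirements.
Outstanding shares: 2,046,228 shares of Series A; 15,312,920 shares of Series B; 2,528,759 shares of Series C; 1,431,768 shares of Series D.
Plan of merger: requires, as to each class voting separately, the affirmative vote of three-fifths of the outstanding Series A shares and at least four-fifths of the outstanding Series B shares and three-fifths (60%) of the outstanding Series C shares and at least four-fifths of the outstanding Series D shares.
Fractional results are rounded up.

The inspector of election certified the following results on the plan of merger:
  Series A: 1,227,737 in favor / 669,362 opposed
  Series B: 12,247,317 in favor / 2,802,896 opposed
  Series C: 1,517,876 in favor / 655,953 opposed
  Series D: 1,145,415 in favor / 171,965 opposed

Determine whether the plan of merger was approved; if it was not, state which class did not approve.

Series A: 3/5 of 2046228 = 1227736.80, rounded up to 1227737; 1,227,737 required, 1,227,737 in favor — approved.
Series B: 4/5 of 15312920 = 12250336; 12,250,336 required, 12,247,317 in favor — not approved.
Series C: 3/5 of 2528759 = 1517255.40, rounded up to 1517256; 1,517,256 required, 1,517,876 in favor — approved.
Series D: 4/5 of 1431768 = 1145414.40, rounded up to 1145415; 1,145,415 required, 1,145,415 in favor — approved.

Not approved — the Series B shares did not give the required vote.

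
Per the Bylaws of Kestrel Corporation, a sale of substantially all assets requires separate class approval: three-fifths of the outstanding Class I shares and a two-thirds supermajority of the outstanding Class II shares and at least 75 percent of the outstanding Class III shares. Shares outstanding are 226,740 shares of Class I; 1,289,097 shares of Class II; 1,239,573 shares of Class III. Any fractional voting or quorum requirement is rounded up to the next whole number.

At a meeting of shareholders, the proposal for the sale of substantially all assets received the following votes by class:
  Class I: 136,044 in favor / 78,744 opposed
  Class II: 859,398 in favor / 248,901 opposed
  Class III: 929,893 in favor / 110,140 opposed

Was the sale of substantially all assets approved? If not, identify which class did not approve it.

Class I: 3/5 of 226740 = 136044; 136,044 required, 136,044 in favor — approved.
Class II: 2/3 of 1289097 = 859398; 859,398 required, 859,398 in favor — approved.
Class III: 3/4 of 1239573 = 929679.75, rounded up to 929680; 929,680 required, 929,893 in favor — approved.

Approved — every class gave the required vote.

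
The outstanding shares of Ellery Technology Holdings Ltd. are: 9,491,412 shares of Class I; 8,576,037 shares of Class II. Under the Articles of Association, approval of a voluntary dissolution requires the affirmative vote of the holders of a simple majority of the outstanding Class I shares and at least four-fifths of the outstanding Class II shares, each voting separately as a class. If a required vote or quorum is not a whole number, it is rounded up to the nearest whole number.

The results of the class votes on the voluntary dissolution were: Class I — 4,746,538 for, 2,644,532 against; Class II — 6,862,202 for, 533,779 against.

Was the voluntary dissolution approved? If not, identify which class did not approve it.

Class I: a majority of 9491412 is 4745707; 4,745,707 required, 4,746,538 in favor — approved.
Class II: 4/5 of 8576037 = 6860829.60, rounded up to 6860830; 6,860,830 required, 6,862,202 in favor — approved.

Approved — every class gave the required vote.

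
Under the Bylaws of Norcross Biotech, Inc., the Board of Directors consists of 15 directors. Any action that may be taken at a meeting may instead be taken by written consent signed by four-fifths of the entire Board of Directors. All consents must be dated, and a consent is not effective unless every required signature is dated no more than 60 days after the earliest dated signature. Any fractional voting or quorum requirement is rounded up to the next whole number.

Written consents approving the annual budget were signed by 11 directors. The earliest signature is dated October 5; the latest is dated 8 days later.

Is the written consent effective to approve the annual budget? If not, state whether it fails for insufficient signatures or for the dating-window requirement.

Signatures required: four-fifths of 15 — 4/5 of 15 = 12, so 12 needed; 11 signed. Insufficient.
Dating window: the latest signature is 8 days after the earliest; the limit is 60 days. Within the window.

Not effective — insufficient signatures.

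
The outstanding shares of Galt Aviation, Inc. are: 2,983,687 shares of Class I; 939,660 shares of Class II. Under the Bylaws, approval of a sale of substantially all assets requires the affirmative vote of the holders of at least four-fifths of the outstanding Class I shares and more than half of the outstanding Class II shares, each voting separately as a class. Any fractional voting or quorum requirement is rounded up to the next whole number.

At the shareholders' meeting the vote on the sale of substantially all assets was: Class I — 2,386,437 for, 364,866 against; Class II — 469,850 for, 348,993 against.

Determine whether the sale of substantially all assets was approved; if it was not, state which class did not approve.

Class I: 4/5 of 2983687 = 2386949.60, rounded up to 2386950; 2,386,950 required, 2,386,437 in favor — not approved.
Class II: a majority of 939660 is 469831; 469,831 required, 469,850 in favor — approved.

Not approved — the Class I shares did not give the required vote.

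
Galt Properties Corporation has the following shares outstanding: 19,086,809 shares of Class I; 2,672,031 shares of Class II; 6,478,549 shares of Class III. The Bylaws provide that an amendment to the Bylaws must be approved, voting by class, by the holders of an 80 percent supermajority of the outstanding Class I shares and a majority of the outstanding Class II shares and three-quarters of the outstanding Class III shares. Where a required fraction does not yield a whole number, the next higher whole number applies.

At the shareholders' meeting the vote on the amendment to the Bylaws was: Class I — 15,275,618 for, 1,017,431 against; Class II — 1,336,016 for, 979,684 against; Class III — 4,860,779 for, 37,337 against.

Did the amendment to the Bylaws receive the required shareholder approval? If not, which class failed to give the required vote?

Approved — every class gave the required vote.

Class I: 4/5 of 19086809 = 15269447.20, rounded up to 15269448; 15,269,448 required, 15,275,618 in favor — approved.
Class II: a majority of 2672031 is 1336016; 1,336,016 required, 1,336,016 in favor — approved.
Class III: 3/4 of 6478549 = 4858911.75, rounded up to 4858912; 4,858,912 required, 4,860,779 in favor — approved.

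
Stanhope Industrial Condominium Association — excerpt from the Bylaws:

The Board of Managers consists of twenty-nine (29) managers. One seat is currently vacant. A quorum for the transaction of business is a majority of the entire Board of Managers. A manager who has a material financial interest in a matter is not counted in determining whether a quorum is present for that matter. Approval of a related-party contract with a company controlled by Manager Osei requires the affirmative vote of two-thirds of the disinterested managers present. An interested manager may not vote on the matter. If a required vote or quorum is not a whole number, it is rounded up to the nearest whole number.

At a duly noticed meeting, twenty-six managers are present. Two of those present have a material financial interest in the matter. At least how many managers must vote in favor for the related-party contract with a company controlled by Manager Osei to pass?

The related-party contract with a company controlled by Manager Osei requires two-thirds of the disinterested managers present (26 − 2 = 24).
2/3 of 24 = 16.

16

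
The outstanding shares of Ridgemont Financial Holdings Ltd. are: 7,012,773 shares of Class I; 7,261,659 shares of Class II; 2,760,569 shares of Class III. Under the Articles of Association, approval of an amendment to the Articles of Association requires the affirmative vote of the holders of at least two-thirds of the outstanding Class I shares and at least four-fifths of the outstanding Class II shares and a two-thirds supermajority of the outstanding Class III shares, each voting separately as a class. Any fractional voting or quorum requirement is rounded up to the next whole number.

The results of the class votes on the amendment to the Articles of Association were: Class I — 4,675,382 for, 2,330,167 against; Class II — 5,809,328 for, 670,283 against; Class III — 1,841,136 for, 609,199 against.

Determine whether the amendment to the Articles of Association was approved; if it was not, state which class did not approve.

Class I: 2/3 of 7012773 = 4675182; 4,675,182 required, 4,675,382 in favor — approved.
Class II: 4/5 of 7261659 = 5809327.20, rounded up to 5809328; 5,809,328 required, 5,809,328 in favor — approved.
Class III: 2/3 of 2760569 = 1840379.33, rounded up to 1840380; 1,840,380 required, 1,841,136 in favor — approved.

Approved — every class gave the required vote.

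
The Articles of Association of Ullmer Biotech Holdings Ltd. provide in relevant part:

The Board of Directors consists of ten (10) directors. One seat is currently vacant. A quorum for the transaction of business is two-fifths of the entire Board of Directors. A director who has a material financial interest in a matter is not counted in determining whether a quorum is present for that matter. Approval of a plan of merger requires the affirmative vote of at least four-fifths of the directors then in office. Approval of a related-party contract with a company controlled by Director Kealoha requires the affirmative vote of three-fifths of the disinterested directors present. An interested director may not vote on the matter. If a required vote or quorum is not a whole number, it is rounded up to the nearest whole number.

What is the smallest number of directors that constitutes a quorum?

2/5 of 10 = 4.

4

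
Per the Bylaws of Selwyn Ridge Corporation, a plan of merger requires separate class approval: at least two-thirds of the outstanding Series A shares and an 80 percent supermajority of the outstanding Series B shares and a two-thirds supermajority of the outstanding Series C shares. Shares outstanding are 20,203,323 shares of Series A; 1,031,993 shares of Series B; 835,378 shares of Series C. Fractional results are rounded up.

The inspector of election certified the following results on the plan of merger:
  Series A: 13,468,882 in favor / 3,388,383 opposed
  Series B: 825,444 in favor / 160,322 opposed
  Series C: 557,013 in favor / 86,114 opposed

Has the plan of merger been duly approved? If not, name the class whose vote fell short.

Series A: 2/3 of 20203323 = 13468882; 13,468,882 required, 13,468,882 in favor — approved.
Series B: 4/5 of 1031993 = 825594.40, rounded up to 825595; 825,595 required, 825,444 in favor — not approved.
Series C: 2/3 of 835378 = 556918.67, rounded up to 556919; 556,919 required, 557,013 in favor — approved.

Not approved — the Series B shares did not give the required vote.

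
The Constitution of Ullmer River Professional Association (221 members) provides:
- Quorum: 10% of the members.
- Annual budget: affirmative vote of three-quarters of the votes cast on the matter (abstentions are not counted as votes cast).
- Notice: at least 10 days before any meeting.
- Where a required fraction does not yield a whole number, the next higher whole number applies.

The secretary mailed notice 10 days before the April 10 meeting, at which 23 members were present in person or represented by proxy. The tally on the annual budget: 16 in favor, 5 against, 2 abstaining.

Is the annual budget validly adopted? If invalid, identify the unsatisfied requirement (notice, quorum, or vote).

Notice: 10 days given; 10 required. Satisfied.
Quorum: 10% of 221 = 22.10, rounded up to 23; 23 present. Satisfied.
Vote: requires three-fourths of the votes cast (23 − 2 abstaining = 21); 3/4 of 21 = 15.75, rounded up to 16, so 16 needed; 16 in favor. Satisfied.

Valid — all requirements satisfied.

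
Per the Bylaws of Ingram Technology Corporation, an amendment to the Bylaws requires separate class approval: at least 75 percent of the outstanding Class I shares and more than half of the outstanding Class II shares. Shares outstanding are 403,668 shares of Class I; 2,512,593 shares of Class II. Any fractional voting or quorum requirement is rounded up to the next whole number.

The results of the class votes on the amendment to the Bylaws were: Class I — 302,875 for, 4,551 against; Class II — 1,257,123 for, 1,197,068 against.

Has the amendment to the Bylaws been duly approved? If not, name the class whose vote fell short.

Approved — every class gave the required vote.

Class I: 3/4 of 403668 = 302751; 302,751 required, 302,875 in favor — approved.
Class II: a majority of 2512593 is 1256297; 1,256,297 required, 1,257,123 in favor — approved.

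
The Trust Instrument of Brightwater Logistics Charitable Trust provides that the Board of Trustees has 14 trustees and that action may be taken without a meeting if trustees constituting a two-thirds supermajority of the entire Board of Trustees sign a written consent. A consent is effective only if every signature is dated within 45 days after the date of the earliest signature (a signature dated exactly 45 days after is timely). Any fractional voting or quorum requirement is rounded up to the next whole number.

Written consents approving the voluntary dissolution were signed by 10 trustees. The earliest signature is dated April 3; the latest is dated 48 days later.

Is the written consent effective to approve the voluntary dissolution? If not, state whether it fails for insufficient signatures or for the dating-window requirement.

Not effective — dating-window requirement not satisfied.

Signatures required: a two-thirds supermajority of 14 — 2/3 of 14 = 9.33, rounded up to 10, so 10 needed; 10 signed. Sufficient.
Dating window: the latest signature is 48 days after the earliest; the limit is 45 days. Outside the window.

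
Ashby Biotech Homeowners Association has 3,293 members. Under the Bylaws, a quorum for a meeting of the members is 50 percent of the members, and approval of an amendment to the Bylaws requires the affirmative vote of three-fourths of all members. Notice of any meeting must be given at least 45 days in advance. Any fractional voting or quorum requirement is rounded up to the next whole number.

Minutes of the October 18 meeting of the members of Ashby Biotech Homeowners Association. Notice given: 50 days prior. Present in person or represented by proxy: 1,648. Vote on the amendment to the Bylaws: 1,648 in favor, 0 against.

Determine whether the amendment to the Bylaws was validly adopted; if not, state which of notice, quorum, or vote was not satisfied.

Invalid — vote requirement not satisfied.

Notice: 50 days given; 45 required. Satisfied.
Quorum: 50% of 3,293 = 1,646.50, rounded up to 1,647; 1,648 present. Satisfied.
Vote: requires three-fourths of all members (3,293); 3/4 of 3293 = 2469.75, rounded up to 2470, so 2,470 needed; 1,648 in favor. Not satisfied.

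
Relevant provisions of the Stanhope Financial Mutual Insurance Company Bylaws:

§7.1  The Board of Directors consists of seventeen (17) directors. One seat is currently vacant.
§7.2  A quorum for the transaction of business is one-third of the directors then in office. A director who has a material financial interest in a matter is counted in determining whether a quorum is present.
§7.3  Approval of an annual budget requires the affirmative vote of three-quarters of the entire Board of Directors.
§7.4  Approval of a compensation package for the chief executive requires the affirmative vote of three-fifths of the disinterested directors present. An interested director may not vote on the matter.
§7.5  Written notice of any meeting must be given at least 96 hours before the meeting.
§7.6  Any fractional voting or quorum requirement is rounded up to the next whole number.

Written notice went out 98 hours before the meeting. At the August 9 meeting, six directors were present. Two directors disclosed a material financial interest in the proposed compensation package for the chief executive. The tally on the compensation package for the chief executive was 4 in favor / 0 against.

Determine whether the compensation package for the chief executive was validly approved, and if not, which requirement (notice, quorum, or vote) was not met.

Notice: 98 hours given; 96 required (98 ≥ 96). Satisfied.
Quorum: 6 present (interested directors count toward quorum); quorum is 6. Satisfied.
Vote: the compensation package for the chief executive requires three-fifths of the disinterested directors present (6 − 2 = 4). 3/5 of 4 = 2.40, rounded up to 3, so 3 affirmative votes are needed; 4 voted in favor. Satisfied.

Valid — all requirements satisfied.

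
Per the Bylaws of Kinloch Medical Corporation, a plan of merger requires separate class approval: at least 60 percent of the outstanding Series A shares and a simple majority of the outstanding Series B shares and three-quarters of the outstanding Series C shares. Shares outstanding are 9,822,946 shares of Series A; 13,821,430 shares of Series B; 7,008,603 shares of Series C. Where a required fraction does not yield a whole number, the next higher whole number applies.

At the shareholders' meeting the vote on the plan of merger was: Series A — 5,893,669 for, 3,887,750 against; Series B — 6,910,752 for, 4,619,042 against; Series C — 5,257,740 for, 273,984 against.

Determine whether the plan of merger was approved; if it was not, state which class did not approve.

Not approved — the Series A shares did not give the required vote.

Series A: 3/5 of 9822946 = 5893767.60, rounded up to 5893768; 5,893,768 required, 5,893,669 in favor — not approved.
Series B: a majority of 13821430 is 6910716; 6,910,716 required, 6,910,752 in favor — approved.
Series C: 3/4 of 7008603 = 5256452.25, rounded up to 5256453; 5,256,453 required, 5,257,740 in favor — approved.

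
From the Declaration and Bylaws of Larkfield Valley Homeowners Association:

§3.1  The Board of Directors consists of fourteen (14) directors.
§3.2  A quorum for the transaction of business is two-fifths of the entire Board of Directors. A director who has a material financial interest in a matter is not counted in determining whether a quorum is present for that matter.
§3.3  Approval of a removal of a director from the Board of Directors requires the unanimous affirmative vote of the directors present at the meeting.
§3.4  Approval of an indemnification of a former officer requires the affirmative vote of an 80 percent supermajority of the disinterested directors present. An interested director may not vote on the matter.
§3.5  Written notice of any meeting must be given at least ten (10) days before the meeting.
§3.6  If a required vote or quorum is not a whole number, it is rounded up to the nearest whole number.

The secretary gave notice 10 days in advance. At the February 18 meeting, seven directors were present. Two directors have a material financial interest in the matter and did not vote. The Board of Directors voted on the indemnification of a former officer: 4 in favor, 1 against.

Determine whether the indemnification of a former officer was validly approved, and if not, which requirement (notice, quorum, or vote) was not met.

Notice: 10 days given; 10 required (10 ≥ 10). Satisfied.
Quorum: 7 present, but the 2 interested directors do not count, leaving 5. Quorum is 6. Not satisfied.
Vote: the indemnification of a former officer requires four-fifths of the disinterested directors present (7 − 2 = 5). 4/5 of 5 = 4, so 4 affirmative votes are needed; 4 voted in favor. Satisfied. (Moot — without a quorum no business can be validly transacted.)

Invalid — quorum requirement not satisfied.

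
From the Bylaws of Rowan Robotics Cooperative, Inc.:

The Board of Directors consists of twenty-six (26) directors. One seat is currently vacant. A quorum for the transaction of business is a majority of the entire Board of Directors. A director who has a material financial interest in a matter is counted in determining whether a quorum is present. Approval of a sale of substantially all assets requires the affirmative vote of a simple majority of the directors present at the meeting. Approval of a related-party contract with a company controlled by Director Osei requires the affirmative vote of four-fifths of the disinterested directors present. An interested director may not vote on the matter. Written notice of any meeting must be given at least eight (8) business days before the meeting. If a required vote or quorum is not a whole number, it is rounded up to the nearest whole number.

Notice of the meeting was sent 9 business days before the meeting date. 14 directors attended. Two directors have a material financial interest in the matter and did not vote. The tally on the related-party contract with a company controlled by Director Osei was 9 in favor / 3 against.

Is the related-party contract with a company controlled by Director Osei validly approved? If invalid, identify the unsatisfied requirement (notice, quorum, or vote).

Notice: 9 business days given; 8 required (9 ≥ 8). Satisfied.
Quorum: 14 present (interested directors count toward quorum); quorum is 14. Satisfied.
Vote: the related-party contract with a company controlled by Director Osei requires four-fifths of the disinterested directors present (14 − 2 = 12). 4/5 of 12 = 9.60, rounded up to 10, so 10 affirmative votes are needed; 9 voted in favor. Not satisfied.

Invalid — vote requirement not satisfied.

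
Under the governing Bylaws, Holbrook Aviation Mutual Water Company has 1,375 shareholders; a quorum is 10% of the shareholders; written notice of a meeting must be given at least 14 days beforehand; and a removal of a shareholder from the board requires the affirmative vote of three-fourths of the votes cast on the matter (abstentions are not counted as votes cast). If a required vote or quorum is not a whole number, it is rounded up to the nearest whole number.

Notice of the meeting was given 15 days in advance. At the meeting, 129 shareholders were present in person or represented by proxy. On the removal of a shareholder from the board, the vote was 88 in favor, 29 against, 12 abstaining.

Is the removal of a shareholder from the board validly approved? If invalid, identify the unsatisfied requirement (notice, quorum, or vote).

Notice: 15 days given; 14 required. Satisfied.
Quorum: 10% of 1,375 = 137.50, rounded up to 138; 129 present. Not satisfied.
Vote: requires three-fourths of the votes cast (129 − 12 abstaining = 117); 3/4 of 117 = 87.75, rounded up to 88, so 88 needed; 88 in favor. Satisfied.

Invalid — quorum requirement not satisfied.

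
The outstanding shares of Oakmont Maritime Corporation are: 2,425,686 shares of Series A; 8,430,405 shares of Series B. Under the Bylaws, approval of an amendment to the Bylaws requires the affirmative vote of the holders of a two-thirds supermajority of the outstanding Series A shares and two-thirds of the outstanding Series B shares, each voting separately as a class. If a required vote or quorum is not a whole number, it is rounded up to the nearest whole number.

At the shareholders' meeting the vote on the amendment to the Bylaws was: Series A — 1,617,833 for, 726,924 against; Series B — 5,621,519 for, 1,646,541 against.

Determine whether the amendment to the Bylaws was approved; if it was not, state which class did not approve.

Series A: 2/3 of 2425686 = 1617124; 1,617,124 required, 1,617,833 in favor — approved.
Series B: 2/3 of 8430405 = 5620270; 5,620,270 required, 5,621,519 in favor — approved.

Approved — every class gave the required vote.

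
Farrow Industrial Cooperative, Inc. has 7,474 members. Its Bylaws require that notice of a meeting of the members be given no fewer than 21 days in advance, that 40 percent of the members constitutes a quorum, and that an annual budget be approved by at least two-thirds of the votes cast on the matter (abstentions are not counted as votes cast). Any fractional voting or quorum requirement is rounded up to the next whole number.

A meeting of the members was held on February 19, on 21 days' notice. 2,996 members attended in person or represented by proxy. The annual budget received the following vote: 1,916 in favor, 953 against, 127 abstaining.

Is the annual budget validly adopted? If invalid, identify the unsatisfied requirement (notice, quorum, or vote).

Valid — all requirements satisfied.

Notice: 21 days given; 21 required. Satisfied.
Quorum: 40% of 7,474 = 2,989.60, rounded up to 2,990; 2,996 present. Satisfied.
Vote: requires two-thirds of the votes cast (2,996 − 127 abstaining = 2,869); 2/3 of 2869 = 1912.67, rounded up to 1913, so 1,913 needed; 1,916 in favor. Satisfied.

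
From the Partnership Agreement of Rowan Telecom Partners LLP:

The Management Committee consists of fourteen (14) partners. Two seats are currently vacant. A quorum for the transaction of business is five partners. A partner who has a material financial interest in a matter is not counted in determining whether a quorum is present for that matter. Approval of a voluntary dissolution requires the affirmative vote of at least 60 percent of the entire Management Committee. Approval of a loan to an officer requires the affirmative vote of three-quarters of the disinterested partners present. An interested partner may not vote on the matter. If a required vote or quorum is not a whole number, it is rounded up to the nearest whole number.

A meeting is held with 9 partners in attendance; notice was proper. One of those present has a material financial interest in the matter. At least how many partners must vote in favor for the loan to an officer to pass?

The loan to an officer requires three-fourths of the disinterested partners present (9 − 1 = 8).
3/4 of 8 = 6.

6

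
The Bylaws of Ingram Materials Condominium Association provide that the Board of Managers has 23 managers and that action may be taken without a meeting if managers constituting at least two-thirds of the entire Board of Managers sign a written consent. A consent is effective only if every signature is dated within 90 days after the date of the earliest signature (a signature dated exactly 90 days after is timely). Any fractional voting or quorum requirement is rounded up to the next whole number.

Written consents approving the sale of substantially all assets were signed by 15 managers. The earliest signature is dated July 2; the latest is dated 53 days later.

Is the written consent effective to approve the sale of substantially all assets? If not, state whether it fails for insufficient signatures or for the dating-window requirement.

Signatures required: at least two-thirds of 23 — 2/3 of 23 = 15.33, rounded up to 16, so 16 needed; 15 signed. Insufficient.
Dating window: the latest signature is 53 days after the earliest; the limit is 90 days. Within the window.

Not effective — insufficient signatures.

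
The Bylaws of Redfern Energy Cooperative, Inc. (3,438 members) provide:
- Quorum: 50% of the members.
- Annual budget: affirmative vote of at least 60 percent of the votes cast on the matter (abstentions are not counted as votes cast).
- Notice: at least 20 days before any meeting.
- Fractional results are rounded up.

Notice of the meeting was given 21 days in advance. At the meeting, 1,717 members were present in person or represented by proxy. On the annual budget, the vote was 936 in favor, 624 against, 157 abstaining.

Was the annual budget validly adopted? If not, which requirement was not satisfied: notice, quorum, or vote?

Notice: 21 days given; 20 required. Satisfied.
Quorum: 50% of 3,438 = 1,719; 1,717 present. Not satisfied.
Vote: requires three-fifths of the votes cast (1,717 − 157 abstaining = 1,560); 3/5 of 1560 = 936, so 936 needed; 936 in favor. Satisfied.

Invalid — quorum requirement not satisfied.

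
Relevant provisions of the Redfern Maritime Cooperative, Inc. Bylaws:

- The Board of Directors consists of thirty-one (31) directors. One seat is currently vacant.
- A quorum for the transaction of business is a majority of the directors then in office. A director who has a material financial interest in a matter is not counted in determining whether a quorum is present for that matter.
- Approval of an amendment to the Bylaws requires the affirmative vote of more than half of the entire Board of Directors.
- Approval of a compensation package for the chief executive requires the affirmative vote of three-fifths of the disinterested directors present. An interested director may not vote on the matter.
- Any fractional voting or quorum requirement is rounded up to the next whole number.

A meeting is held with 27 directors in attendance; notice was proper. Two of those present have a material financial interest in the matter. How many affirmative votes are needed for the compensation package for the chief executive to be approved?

15

The compensation package for the chief executive requires three-fifths of the disinterested directors present (27 − 2 = 25).
3/5 of 25 = 15.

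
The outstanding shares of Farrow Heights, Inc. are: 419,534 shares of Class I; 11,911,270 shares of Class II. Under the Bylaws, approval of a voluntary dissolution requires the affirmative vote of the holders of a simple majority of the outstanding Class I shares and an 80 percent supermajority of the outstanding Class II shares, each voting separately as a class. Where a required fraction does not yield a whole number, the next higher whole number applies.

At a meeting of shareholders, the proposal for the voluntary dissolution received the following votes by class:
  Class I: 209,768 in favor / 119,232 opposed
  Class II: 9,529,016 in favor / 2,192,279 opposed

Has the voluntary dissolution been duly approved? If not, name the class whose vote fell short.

Approved — every class gave the required vote.

Class I: a majority of 419534 is 209768; 209,768 required, 209,768 in favor — approved.
Class II: 4/5 of 11911270 = 9529016; 9,529,016 required, 9,529,016 in favor — approved.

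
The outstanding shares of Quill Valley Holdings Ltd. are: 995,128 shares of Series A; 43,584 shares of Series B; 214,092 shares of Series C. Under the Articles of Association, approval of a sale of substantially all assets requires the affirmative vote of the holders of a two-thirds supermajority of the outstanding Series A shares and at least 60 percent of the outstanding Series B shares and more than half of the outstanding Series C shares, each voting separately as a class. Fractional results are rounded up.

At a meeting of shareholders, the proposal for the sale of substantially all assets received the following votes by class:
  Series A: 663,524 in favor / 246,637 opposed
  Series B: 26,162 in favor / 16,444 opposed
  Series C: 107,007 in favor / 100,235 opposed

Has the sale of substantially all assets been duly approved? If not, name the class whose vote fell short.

Not approved — the Series C shares did not give the required vote.

Series A: 2/3 of 995128 = 663418.67, rounded up to 663419; 663,419 required, 663,524 in favor — approved.
Series B: 3/5 of 43584 = 26150.40, rounded up to 26151; 26,151 required, 26,162 in favor — approved.
Series C: a majority of 214092 is 107047; 107,047 required, 107,007 in favor — not approved.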